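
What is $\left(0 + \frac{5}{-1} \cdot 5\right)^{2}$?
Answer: $625$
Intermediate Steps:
$\left(0 + \frac{5}{-1} \cdot 5\right)^{2} = \left(0 + 5 \left(-1\right) 5\right)^{2} = \left(0 - 25\right)^{2} = \left(-25\right)^{2} = 625$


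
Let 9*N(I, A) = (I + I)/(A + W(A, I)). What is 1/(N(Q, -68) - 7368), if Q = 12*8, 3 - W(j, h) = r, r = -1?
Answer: -3/22105 ≈ -0.00013572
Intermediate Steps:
W(j, h) = 4 (W(j, h) = 3 - 1*(-1) = 3 + 1 = 4)
Q = 96
N(I, A) = 2*I/(9*(4 + A)) (N(I, A) = ((I + I)/(A + 4))/9 = ((2*I)/(4 + A))/9 = (2*I/(4 + A))/9 = 2*I/(9*(4 + A)))
1/(N(Q, -68) - 7368) = 1/((2/9)*96/(4 - 68) - 7368) = 1/((2/9)*96/(-64) - 7368) = 1/((2/9)*96*(-1/64) - 7368) = 1/(-⅓ - 7368) = 1/(-22105/3) = -3/22105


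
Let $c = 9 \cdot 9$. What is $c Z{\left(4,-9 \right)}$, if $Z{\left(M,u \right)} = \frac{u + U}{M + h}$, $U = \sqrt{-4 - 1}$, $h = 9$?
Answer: $- \frac{729}{13} + \frac{81 i \sqrt{5}}{13} \approx -56.077 + 13.932 i$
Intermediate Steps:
$c = 81$
$U = i \sqrt{5}$ ($U = \sqrt{-5} = i \sqrt{5} \approx 2.2361 i$)
$Z{\left(M,u \right)} = \frac{u + i \sqrt{5}}{9 + M}$ ($Z{\left(M,u \right)} = \frac{u + i \sqrt{5}}{M + 9} = \frac{u + i \sqrt{5}}{9 + M}$)
$c Z{\left(4,-9 \right)} = 81 \frac{-9 + i \sqrt{5}}{9 + 4} = 81 \frac{-9 + i \sqrt{5}}{13} = 81 \left(- \frac{9}{13} + \frac{i \sqrt{5}}{13}\right) = - \frac{729}{13} + \frac{81 i \sqrt{5}}{13}$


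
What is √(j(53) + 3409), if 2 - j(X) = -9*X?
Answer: 36*√3 ≈ 62.354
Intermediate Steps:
j(X) = 2 + 9*X (j(X) = 2 - (-9)*X = 2 + 9*X)
√(j(53) + 3409) = √((2 + 9*53) + 3409) = √((2 + 477) + 3409) = √(479 + 3409) = √3888 = 36*√3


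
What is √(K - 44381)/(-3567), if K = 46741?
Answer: -2*√590/3567 ≈ -0.013619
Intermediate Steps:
√(K - 44381)/(-3567) = √(46741 - 44381)/(-3567) = √2360*(-1/3567) = (2*√590)*(-1/3567) = -2*√590/3567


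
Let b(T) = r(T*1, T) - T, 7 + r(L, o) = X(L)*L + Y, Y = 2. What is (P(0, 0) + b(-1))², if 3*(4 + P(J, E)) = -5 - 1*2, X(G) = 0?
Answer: 961/9 ≈ 106.78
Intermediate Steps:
P(J, E) = -19/3 (P(J, E) = -4 + (-5 - 1*2)/3 = -4 + (-5 - 2)/3 = -4 + (⅓)*(-7) = -4 - 7/3 = -19/3)
r(L, o) = -5 (r(L, o) = -7 + (0*L + 2) = -7 + (0 + 2) = -7 + 2 = -5)
b(T) = -5 - T
(P(0, 0) + b(-1))² = (-19/3 + (-5 - 1*(-1)))² = (-19/3 + (-5 + 1))² = (-19/3 - 4)² = (-31/3)² = 961/9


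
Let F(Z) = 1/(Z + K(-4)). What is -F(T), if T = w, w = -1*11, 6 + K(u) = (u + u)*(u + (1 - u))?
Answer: 1/25 ≈ 0.040000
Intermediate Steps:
K(u) = -6 + 2*u (K(u) = -6 + (u + u)*(u + (1 - u)) = -6 + (2*u)*1 = -6 + 2*u)
w = -11
T = -11
F(Z) = 1/(-14 + Z) (F(Z) = 1/(Z + (-6 + 2*(-4))) = 1/(Z + (-6 - 8)) = 1/(Z - 14) = 1/(-14 + Z))
-F(T) = -1/(-14 - 11) = -1/(-25) = -1*(-1/25) = 1/25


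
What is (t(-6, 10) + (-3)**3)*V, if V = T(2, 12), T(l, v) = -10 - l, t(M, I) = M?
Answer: 396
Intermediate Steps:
V = -12 (V = -10 - 1*2 = -10 - 2 = -12)
(t(-6, 10) + (-3)**3)*V = (-6 + (-3)**3)*(-12) = (-6 - 27)*(-12) = -33*(-12) = 396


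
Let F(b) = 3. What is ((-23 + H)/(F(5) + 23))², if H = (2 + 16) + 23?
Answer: 81/169 ≈ 0.47929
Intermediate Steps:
H = 41 (H = 18 + 23 = 41)
((-23 + H)/(F(5) + 23))² = ((-23 + 41)/(3 + 23))² = (18/26)² = (18*(1/26))² = (9/13)² = 81/169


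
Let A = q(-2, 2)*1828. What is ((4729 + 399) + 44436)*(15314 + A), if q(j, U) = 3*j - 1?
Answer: 124802152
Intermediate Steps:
q(j, U) = -1 + 3*j
A = -12796 (A = (-1 + 3*(-2))*1828 = (-1 - 6)*1828 = -7*1828 = -12796)
((4729 + 399) + 44436)*(15314 + A) = ((4729 + 399) + 44436)*(15314 - 12796) = (5128 + 44436)*2518 = 49564*2518 = 124802152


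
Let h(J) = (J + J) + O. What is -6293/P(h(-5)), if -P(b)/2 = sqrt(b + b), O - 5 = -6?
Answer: -6293*I*sqrt(22)/44 ≈ -670.84*I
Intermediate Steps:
O = -1 (O = 5 - 6 = -1)
h(J) = -1 + 2*J (h(J) = (J + J) - 1 = 2*J - 1 = -1 + 2*J)
P(b) = -2*sqrt(2)*sqrt(b) (P(b) = -2*sqrt(b + b) = -2*sqrt(2)*sqrt(b))
-6293/P(h(-5)) = -6293*(-sqrt(2)/(4*sqrt(-1 + 2*(-5)))) = -6293*(-sqrt(2)/(4*sqrt(-1 - 10))) = -6293*I*sqrt(22)/44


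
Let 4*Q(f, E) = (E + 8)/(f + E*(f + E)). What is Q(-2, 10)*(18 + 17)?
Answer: 105/52 ≈ 2.0192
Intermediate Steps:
Q(f, E) = (8 + E)/(4*(f + E*(E + f))) (Q(f, E) = ((E + 8)/(f + E*(f + E)))/4 = ((8 + E)/(f + E*(E + f)))/4 = (8 + E)/(4*(f + E*(E + f))))
Q(-2, 10)*(18 + 17) = ((2 + (1/4)*10)/(-2 + 10**2 + 10*(-2)))*(18 + 17) = ((2 + 5/2)/(-2 + 100 - 20))*35 = ((9/2)/78)*35 = ((1/78)*(9/2))*35 = (3/52)*35 = 105/52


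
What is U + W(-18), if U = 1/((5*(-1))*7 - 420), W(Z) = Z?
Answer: -8191/455 ≈ -18.002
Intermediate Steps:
U = -1/455 (U = 1/(-5*7 - 420) = 1/(-35 - 420) = 1/(-455) = -1/455 ≈ -0.0021978)
U + W(-18) = -1/455 - 18 = -8191/455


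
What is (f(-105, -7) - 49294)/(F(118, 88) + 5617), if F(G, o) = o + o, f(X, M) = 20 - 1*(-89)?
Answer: -16395/1931 ≈ -8.4904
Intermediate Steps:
f(X, M) = 109 (f(X, M) = 20 + 89 = 109)
F(G, o) = 2*o
(f(-105, -7) - 49294)/(F(118, 88) + 5617) = (109 - 49294)/(2*88 + 5617) = -49185/(176 + 5617) = -49185/5793 = -49185*1/5793 = -16395/1931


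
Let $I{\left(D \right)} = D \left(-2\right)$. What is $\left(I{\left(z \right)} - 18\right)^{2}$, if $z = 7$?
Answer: $1024$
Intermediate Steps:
$I{\left(D \right)} = - 2 D$
$\left(I{\left(z \right)} - 18\right)^{2} = \left(\left(-2\right) 7 - 18\right)^{2} = \left(-14 - 18\right)^{2} = \left(-32\right)^{2} = 1024$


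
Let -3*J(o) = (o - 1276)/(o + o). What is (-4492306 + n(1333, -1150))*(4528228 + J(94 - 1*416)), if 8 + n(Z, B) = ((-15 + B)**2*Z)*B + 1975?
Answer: -3033645685319938182987/322 ≈ -9.4213e+18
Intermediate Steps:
J(o) = -(-1276 + o)/(6*o) (J(o) = -(o - 1276)/(3*(o + o)) = -(-1276 + o)/(3*(2*o)) = -(-1276 + o)*1/(2*o)/3 = -(-1276 + o)/(6*o))
n(Z, B) = 1967 + B*Z*(-15 + B)**2 (n(Z, B) = -8 + (((-15 + B)**2*Z)*B + 1975) = -8 + ((Z*(-15 + B)**2)*B + 1975) = -8 + (B*Z*(-15 + B)**2 + 1975) = -8 + (1975 + B*Z*(-15 + B)**2) = 1967 + B*Z*(-15 + B)**2)
(-4492306 + n(1333, -1150))*(4528228 + J(94 - 1*416)) = (-4492306 + (1967 - 1150*1333*(-15 - 1150)**2))*(4528228 + (1276 - (94 - 1*416))/(6*(94 - 1*416))) = (-4492306 + (1967 - 1150*1333*(-1165)**2))*(4528228 + (1276 - (94 - 416))/(6*(94 - 416))) = (-4492306 + (1967 - 1150*1333*1357225))*(4528228 + (1/6)*(1276 - 1*(-322))/(-322)) = (-4492306 + (1967 - 2080558063750))*(4528228 + (1/6)*(-1/322)*(1276 + 322)) = (-4492306 - 2080558061783)*(4528228 + (1/6)*(-1/322)*1598) = -2080562554089*(4528228 - 799/966) = -2080562554089*4374267449/966 = -3033645685319938182987/322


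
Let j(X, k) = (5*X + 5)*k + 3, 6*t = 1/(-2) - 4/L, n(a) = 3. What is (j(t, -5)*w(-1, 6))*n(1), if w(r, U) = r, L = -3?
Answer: 917/12 ≈ 76.417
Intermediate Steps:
t = 5/36 (t = (1/(-2) - 4/(-3))/6 = (1*(-½) - 4*(-⅓))/6 = (-½ + 4/3)/6 = (⅙)*(⅚) = 5/36 ≈ 0.13889)
j(X, k) = 3 + k*(5 + 5*X) (j(X, k) = (5 + 5*X)*k + 3 = k*(5 + 5*X) + 3 = 3 + k*(5 + 5*X))
(j(t, -5)*w(-1, 6))*n(1) = ((3 + 5*(-5) + 5*(5/36)*(-5))*(-1))*3 = ((3 - 25 - 125/36)*(-1))*3 = -917/36*(-1)*3 = (917/36)*3 = 917/12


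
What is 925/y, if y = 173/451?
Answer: 417175/173 ≈ 2411.4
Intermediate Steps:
y = 173/451 (y = 173*(1/451) = 173/451 ≈ 0.38359)
925/y = 925/(173/451) = 925*(451/173) = 417175/173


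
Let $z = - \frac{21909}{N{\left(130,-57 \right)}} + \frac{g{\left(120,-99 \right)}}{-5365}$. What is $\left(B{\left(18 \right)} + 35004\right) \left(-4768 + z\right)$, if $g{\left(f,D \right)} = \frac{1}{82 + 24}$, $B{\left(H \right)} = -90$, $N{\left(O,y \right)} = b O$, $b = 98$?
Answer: $- \frac{12065282227729335}{72451106} \approx -1.6653 \cdot 10^{8}$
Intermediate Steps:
$N{\left(O,y \right)} = 98 O$
$g{\left(f,D \right)} = \frac{1}{106}$
$z = - \frac{249188839}{144902212}$ ($z = - \frac{21909}{98 \cdot 130} + \frac{1}{106 \left(-5365\right)} = - \frac{21909}{12740} + \frac{1}{106} \left(- \frac{1}{5365}\right) = \left(-21909\right) \frac{1}{12740} - \frac{1}{568690} = - \frac{21909}{12740} - \frac{1}{568690} = - \frac{249188839}{144902212} \approx -1.7197$)
$\left(B{\left(18 \right)} + 35004\right) \left(-4768 + z\right) = \left(-90 + 35004\right) \left(-4768 - \frac{249188839}{144902212}\right) = 34914 \left(- \frac{691142935655}{144902212}\right) = - \frac{12065282227729335}{72451106}$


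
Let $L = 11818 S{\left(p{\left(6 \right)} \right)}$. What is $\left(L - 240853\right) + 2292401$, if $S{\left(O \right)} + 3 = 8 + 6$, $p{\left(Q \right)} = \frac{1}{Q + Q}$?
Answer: $2181546$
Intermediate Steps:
$p{\left(Q \right)} = \frac{1}{2 Q}$
$S{\left(O \right)} = 11$ ($S{\left(O \right)} = -3 + \left(8 + 6\right) = -3 + 14 = 11$)
$L = 129998$ ($L = 11818 \cdot 11 = 129998$)
$\left(L - 240853\right) + 2292401 = \left(129998 - 240853\right) + 2292401 = -110855 + 2292401 = 2181546$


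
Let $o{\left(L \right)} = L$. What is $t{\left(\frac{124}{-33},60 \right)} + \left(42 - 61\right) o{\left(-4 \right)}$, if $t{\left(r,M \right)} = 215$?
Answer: $291$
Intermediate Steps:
$t{\left(\frac{124}{-33},60 \right)} + \left(42 - 61\right) o{\left(-4 \right)} = 215 + \left(42 - 61\right) \left(-4\right) = 215 - -76 = 215 + 76 = 291$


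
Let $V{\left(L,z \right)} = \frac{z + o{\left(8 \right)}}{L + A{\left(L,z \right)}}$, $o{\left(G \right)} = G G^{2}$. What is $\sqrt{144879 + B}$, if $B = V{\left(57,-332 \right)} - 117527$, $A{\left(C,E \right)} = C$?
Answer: $\frac{\sqrt{9874642}}{19} \approx 165.39$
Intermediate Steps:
$o{\left(G \right)} = G^{3}$
$V{\left(L,z \right)} = \frac{512 + z}{2 L}$ ($V{\left(L,z \right)} = \frac{z + 8^{3}}{L + L} = \frac{z + 512}{2 L} = \left(512 + z\right) \frac{1}{2 L} = \frac{512 + z}{2 L}$)
$B = - \frac{2232983}{19}$ ($B = \frac{512 - 332}{2 \cdot 57} - 117527 = \frac{1}{2} \cdot \frac{1}{57} \cdot 180 - 117527 = \frac{30}{19} - 117527 = - \frac{2232983}{19} \approx -1.1753 \cdot 10^{5}$)
$\sqrt{144879 + B} = \sqrt{144879 - \frac{2232983}{19}} = \sqrt{\frac{519718}{19}} = \frac{\sqrt{9874642}}{19}$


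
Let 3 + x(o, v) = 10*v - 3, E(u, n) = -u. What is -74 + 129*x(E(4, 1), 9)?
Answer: 10762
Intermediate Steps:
x(o, v) = -6 + 10*v (x(o, v) = -3 + (10*v - 3) = -3 + (-3 + 10*v) = -6 + 10*v)
-74 + 129*x(E(4, 1), 9) = -74 + 129*(-6 + 10*9) = -74 + 129*(-6 + 90) = -74 + 129*84 = -74 + 10836 = 10762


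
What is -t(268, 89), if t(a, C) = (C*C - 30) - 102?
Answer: -7789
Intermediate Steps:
t(a, C) = -132 + C² (t(a, C) = (C² - 30) - 102 = (-30 + C²) - 102 = -132 + C²)
-t(268, 89) = -(-132 + 89²) = -(-132 + 7921) = -1*7789 = -7789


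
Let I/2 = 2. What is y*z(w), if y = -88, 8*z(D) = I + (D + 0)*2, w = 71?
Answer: -1606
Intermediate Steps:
I = 4 (I = 2*2 = 4)
z(D) = 1/2 + D/4 (z(D) = (4 + (D + 0)*2)/8 = (4 + D*2)/8 = (4 + 2*D)/8 = 1/2 + D/4)
y*z(w) = -88*(1/2 + (1/4)*71) = -88*(1/2 + 71/4) = -88*73/4 = -1606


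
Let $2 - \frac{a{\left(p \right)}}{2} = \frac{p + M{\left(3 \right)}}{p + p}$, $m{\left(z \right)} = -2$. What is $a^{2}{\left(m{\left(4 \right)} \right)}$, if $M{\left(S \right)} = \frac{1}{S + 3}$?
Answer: $\frac{1369}{144} \approx 9.5069$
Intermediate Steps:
$M{\left(S \right)} = \frac{1}{3 + S}$
$a{\left(p \right)} = 4 - \frac{\frac{1}{6} + p}{p}$ ($a{\left(p \right)} = 4 - 2 \frac{p + \frac{1}{3 + 3}}{p + p} = 4 - 2 \frac{p + \frac{1}{6}}{2 p} = 4 - 2 \left(p + \frac{1}{6}\right) \frac{1}{2 p} = 4 - 2 \left(\frac{1}{6} + p\right) \frac{1}{2 p} = 4 - 2 \frac{\frac{1}{6} + p}{2 p} = 4 - \frac{\frac{1}{6} + p}{p}$)
$a^{2}{\left(m{\left(4 \right)} \right)} = \left(3 - \frac{1}{6 \left(-2\right)}\right)^{2} = \left(3 - - \frac{1}{12}\right)^{2} = \left(3 + \frac{1}{12}\right)^{2} = \left(\frac{37}{12}\right)^{2} = \frac{1369}{144}$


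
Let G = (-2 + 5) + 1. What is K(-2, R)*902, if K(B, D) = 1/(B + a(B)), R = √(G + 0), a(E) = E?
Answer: -451/2 ≈ -225.50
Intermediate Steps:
G = 4 (G = 3 + 1 = 4)
R = 2 (R = √(4 + 0) = √4 = 2)
K(B, D) = 1/(2*B) (K(B, D) = 1/(B + B) = 1/(2*B))
K(-2, R)*902 = ((½)/(-2))*902 = ((½)*(-½))*902 = -¼*902 = -451/2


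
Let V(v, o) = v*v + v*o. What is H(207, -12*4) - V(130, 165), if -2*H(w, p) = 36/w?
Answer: -882052/23 ≈ -38350.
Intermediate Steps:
V(v, o) = v**2 + o*v
H(w, p) = -18/w
H(207, -12*4) - V(130, 165) = -18/207 - 130*(165 + 130) = -18*1/207 - 130*295 = -2/23 - 1*38350 = -2/23 - 38350 = -882052/23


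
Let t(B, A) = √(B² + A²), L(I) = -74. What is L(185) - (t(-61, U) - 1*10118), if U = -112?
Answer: 10044 - √16265 ≈ 9916.5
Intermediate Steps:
t(B, A) = √(A² + B²)
L(185) - (t(-61, U) - 1*10118) = -74 - (√((-112)² + (-61)²) - 1*10118) = -74 - (√(12544 + 3721) - 10118) = -74 - (√16265 - 10118) = -74 - (-10118 + √16265) = -74 + (10118 - √16265) = 10044 - √16265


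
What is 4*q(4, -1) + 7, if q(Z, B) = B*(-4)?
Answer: 23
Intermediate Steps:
q(Z, B) = -4*B
4*q(4, -1) + 7 = 4*(-4*(-1)) + 7 = 4*4 + 7 = 16 + 7 = 23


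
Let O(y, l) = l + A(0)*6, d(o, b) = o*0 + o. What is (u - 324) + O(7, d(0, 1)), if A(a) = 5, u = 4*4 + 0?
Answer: -278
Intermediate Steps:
u = 16 (u = 16 + 0 = 16)
d(o, b) = o (d(o, b) = 0 + o = o)
O(y, l) = 30 + l (O(y, l) = l + 5*6 = l + 30 = 30 + l)
(u - 324) + O(7, d(0, 1)) = (16 - 324) + (30 + 0) = -308 + 30 = -278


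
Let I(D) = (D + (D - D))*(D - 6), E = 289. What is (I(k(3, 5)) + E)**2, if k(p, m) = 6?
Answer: 83521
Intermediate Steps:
I(D) = D*(-6 + D) (I(D) = (D + 0)*(-6 + D) = D*(-6 + D))
(I(k(3, 5)) + E)**2 = (6*(-6 + 6) + 289)**2 = (6*0 + 289)**2 = (0 + 289)**2 = 289**2 = 83521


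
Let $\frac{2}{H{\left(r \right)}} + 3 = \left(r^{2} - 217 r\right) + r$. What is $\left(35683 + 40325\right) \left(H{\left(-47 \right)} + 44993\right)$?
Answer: $\frac{21131116941984}{6179} \approx 3.4198 \cdot 10^{9}$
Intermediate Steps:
$H{\left(r \right)} = \frac{2}{-3 + r^{2} - 216 r}$ ($H{\left(r \right)} = \frac{2}{-3 + \left(\left(r^{2} - 217 r\right) + r\right)} = \frac{2}{-3 + \left(r^{2} - 216 r\right)} = \frac{2}{-3 + r^{2} - 216 r}$)
$\left(35683 + 40325\right) \left(H{\left(-47 \right)} + 44993\right) = \left(35683 + 40325\right) \left(\frac{2}{-3 + \left(-47\right)^{2} - -10152} + 44993\right) = 76008 \left(\frac{2}{-3 + 2209 + 10152} + 44993\right) = 76008 \left(\frac{2}{12358} + 44993\right) = 76008 \left(2 \cdot \frac{1}{12358} + 44993\right) = 76008 \left(\frac{1}{6179} + 44993\right) = 76008 \cdot \frac{278011748}{6179} = \frac{21131116941984}{6179}$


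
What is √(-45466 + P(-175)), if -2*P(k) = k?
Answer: I*√181514/2 ≈ 213.02*I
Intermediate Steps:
P(k) = -k/2
√(-45466 + P(-175)) = √(-45466 - ½*(-175)) = √(-45466 + 175/2) = √(-90757/2) = I*√181514/2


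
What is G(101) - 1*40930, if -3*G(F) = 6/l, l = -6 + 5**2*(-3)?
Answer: -3315328/81 ≈ -40930.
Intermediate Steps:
l = -81 (l = -6 + 25*(-3) = -6 - 75 = -81)
G(F) = 2/81 (G(F) = -2/(-81) = -2*(-1)/81 = -1/3*(-2/27) = 2/81)
G(101) - 1*40930 = 2/81 - 1*40930 = 2/81 - 40930 = -3315328/81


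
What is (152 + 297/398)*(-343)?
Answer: -20851999/398 ≈ -52392.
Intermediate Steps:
(152 + 297/398)*(-343) = (60793/398)*(-343) = -20851999/398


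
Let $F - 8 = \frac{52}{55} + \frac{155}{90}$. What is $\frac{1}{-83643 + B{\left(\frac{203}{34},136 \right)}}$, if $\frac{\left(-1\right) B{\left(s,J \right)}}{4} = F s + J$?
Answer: $- \frac{8415}{710577488} \approx -1.1842 \cdot 10^{-5}$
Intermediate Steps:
$F = \frac{10561}{990}$ ($F = 8 + \left(\frac{52}{55} + \frac{155}{90}\right) = 8 + \left(52 \cdot \frac{1}{55} + 155 \cdot \frac{1}{90}\right) = 8 + \left(\frac{52}{55} + \frac{31}{18}\right) = 8 + \frac{2641}{990} = \frac{10561}{990} \approx 10.668$)
$B{\left(s,J \right)} = - 4 J - \frac{21122 s}{495}$ ($B{\left(s,J \right)} = - 4 \left(\frac{10561 s}{990} + J\right) = - 4 \left(J + \frac{10561 s}{990}\right) = - 4 J - \frac{21122 s}{495}$)
$\frac{1}{-83643 + B{\left(\frac{203}{34},136 \right)}} = \frac{1}{-83643 - \left(544 + \frac{21122 \cdot \frac{203}{34}}{495}\right)} = \frac{1}{-83643 - \left(544 + \frac{21122 \cdot 203 \cdot \frac{1}{34}}{495}\right)} = \frac{1}{-83643 - \frac{6721643}{8415}} = \frac{1}{- \frac{710577488}{8415}} = - \frac{8415}{710577488}$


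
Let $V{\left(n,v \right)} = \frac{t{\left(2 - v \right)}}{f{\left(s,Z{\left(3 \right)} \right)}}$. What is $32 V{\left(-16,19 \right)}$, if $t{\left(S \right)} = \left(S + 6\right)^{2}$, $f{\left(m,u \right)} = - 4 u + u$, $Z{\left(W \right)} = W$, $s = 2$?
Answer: $- \frac{3872}{9} \approx -430.22$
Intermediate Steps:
$f{\left(m,u \right)} = - 3 u$
$t{\left(S \right)} = \left(6 + S\right)^{2}$
$V{\left(n,v \right)} = - \frac{\left(8 - v\right)^{2}}{9}$ ($V{\left(n,v \right)} = \frac{\left(6 - \left(-2 + v\right)\right)^{2}}{\left(-3\right) 3} = \frac{\left(8 - v\right)^{2}}{-9} = \left(8 - v\right)^{2} \left(- \frac{1}{9}\right) = - \frac{\left(8 - v\right)^{2}}{9}$)
$32 V{\left(-16,19 \right)} = 32 \left(- \frac{\left(-8 + 19\right)^{2}}{9}\right) = 32 \left(- \frac{11^{2}}{9}\right) = 32 \left(\left(- \frac{1}{9}\right) 121\right) = 32 \left(- \frac{121}{9}\right) = - \frac{3872}{9}$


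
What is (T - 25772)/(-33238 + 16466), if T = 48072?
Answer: -5575/4193 ≈ -1.3296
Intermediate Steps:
(T - 25772)/(-33238 + 16466) = (48072 - 25772)/(-33238 + 16466) = 22300/(-16772) = 22300*(-1/16772) = -5575/4193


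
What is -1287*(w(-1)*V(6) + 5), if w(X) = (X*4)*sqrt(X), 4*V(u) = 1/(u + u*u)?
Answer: -6435 + 429*I/14 ≈ -6435.0 + 30.643*I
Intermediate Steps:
V(u) = 1/(4*(u + u**2)) (V(u) = 1/(4*(u + u*u)) = 1/(4*(u + u**2)))
w(X) = 4*X**(3/2) (w(X) = (4*X)*sqrt(X) = 4*X**(3/2))
-1287*(w(-1)*V(6) + 5) = -1287*((4*(-1)**(3/2))*((1/4)/(6*(1 + 6))) + 5) = -1287*((4*(-I))*((1/4)*(1/6)/7) + 5) = -1287*((-4*I)*((1/4)*(1/6)*(1/7)) + 5) = -1287*(-4*I*(1/168) + 5) = -1287*(-I/42 + 5) = -1287*(5 - I/42) = -6435 + 429*I/14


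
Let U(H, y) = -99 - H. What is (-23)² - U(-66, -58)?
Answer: 562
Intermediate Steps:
(-23)² - U(-66, -58) = (-23)² - (-99 - 1*(-66)) = 529 - (-99 + 66) = 529 - 1*(-33) = 529 + 33 = 562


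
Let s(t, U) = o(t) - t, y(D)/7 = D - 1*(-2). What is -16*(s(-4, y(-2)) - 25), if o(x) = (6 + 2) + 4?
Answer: 144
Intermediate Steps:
o(x) = 12 (o(x) = 8 + 4 = 12)
y(D) = 14 + 7*D (y(D) = 7*(D - 1*(-2)) = 7*(D + 2) = 7*(2 + D) = 14 + 7*D)
s(t, U) = 12 - t
-16*(s(-4, y(-2)) - 25) = -16*((12 - 1*(-4)) - 25) = -16*((12 + 4) - 25) = -16*(16 - 25) = -16*(-9) = 144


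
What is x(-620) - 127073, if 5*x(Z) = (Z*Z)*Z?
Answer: -47792673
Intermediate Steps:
x(Z) = Z³/5 (x(Z) = ((Z*Z)*Z)/5 = (Z²*Z)/5 = Z³/5)
x(-620) - 127073 = (⅕)*(-620)³ - 127073 = (⅕)*(-238328000) - 127073 = -47665600 - 127073 = -47792673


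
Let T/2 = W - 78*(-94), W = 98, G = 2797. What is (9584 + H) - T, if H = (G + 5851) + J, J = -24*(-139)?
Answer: 6708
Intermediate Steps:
J = 3336
T = 14860 (T = 2*(98 - 78*(-94)) = 2*(98 + 7332) = 2*7430 = 14860)
H = 11984 (H = (2797 + 5851) + 3336 = 8648 + 3336 = 11984)
(9584 + H) - T = (9584 + 11984) - 1*14860 = 21568 - 14860 = 6708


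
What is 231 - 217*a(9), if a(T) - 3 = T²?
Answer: -17997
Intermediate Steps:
a(T) = 3 + T²
231 - 217*a(9) = 231 - 217*(3 + 9²) = 231 - 217*(3 + 81) = 231 - 217*84 = 231 - 18228 = -17997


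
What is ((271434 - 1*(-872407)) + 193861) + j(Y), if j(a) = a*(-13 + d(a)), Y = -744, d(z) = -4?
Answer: 1350350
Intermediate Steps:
j(a) = -17*a (j(a) = a*(-13 - 4) = a*(-17) = -17*a)
((271434 - 1*(-872407)) + 193861) + j(Y) = ((271434 - 1*(-872407)) + 193861) - 17*(-744) = ((271434 + 872407) + 193861) + 12648 = (1143841 + 193861) + 12648 = 1337702 + 12648 = 1350350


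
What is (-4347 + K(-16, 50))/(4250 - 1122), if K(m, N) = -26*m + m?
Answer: -3947/3128 ≈ -1.2618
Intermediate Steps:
K(m, N) = -25*m
(-4347 + K(-16, 50))/(4250 - 1122) = (-4347 - 25*(-16))/(4250 - 1122) = (-4347 + 400)/3128 = -3947*1/3128 = -3947/3128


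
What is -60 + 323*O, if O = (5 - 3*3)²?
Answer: 5108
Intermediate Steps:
O = 16 (O = (5 - 9)² = (-4)² = 16)
-60 + 323*O = -60 + 323*16 = -60 + 5168 = 5108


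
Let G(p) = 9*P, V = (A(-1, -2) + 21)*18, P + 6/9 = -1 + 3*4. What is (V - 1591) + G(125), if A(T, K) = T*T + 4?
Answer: -1030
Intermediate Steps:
P = 31/3 (P = -⅔ + (-1 + 3*4) = -⅔ + (-1 + 12) = -⅔ + 11 = 31/3 ≈ 10.333)
A(T, K) = 4 + T² (A(T, K) = T² + 4 = 4 + T²)
V = 468 (V = ((4 + (-1)²) + 21)*18 = ((4 + 1) + 21)*18 = (5 + 21)*18 = 26*18 = 468)
G(p) = 93 (G(p) = 9*(31/3) = 93)
(V - 1591) + G(125) = (468 - 1591) + 93 = -1123 + 93 = -1030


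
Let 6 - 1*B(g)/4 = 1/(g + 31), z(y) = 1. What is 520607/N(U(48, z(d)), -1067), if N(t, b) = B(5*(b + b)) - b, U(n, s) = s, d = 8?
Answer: 5538737873/11607153 ≈ 477.18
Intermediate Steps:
B(g) = 24 - 4/(31 + g) (B(g) = 24 - 4/(g + 31) = 24 - 4/(31 + g))
N(t, b) = -b + 4*(185 + 60*b)/(31 + 10*b) (N(t, b) = 4*(185 + 6*(5*(b + b)))/(31 + 5*(b + b)) - b = 4*(185 + 6*(5*(2*b)))/(31 + 5*(2*b)) - b = 4*(185 + 6*(10*b))/(31 + 10*b) - b = 4*(185 + 60*b)/(31 + 10*b) - b = -b + 4*(185 + 60*b)/(31 + 10*b))
520607/N(U(48, z(d)), -1067) = 520607/(((740 - 10*(-1067)**2 + 209*(-1067))/(31 + 10*(-1067)))) = 520607/(((740 - 10*1138489 - 223003)/(31 - 10670))) = 520607/(((740 - 11384890 - 223003)/(-10639))) = 520607/((-1/10639*(-11607153))) = 520607/(11607153/10639) = 520607*(10639/11607153) = 5538737873/11607153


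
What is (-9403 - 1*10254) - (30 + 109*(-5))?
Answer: -19142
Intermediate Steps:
(-9403 - 1*10254) - (30 + 109*(-5)) = (-9403 - 10254) - (30 - 545) = -19657 - 1*(-515) = -19657 + 515 = -19142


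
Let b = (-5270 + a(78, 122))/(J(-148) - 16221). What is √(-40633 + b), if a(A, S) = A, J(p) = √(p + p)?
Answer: √((659102701 - 81266*I*√74)/(-16221 + 2*I*√74)) ≈ 0.e-6 + 201.58*I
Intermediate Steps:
J(p) = √2*√p (J(p) = √(2*p) = √2*√p)
b = -5192/(-16221 + 2*I*√74) (b = (-5270 + 78)/(√2*√(-148) - 16221) = -5192/(√2*(2*I*√37) - 16221) = -5192/(2*I*√74 - 16221) = -5192/(-16221 + 2*I*√74) ≈ 0.32008 + 0.00033949*I)
√(-40633 + b) = √(-40633 + (84219432/263121137 + 10384*I*√74/263121137)) = √(-10691316940289/263121137 + 10384*I*√74/263121137)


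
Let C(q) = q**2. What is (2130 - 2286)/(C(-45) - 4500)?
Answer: 52/825 ≈ 0.063030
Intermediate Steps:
(2130 - 2286)/(C(-45) - 4500) = (2130 - 2286)/((-45)**2 - 4500) = -156/(2025 - 4500) = -156/(-2475) = -156*(-1/2475) = 52/825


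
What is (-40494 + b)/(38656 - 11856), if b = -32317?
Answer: -72811/26800 ≈ -2.7168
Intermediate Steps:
(-40494 + b)/(38656 - 11856) = (-40494 - 32317)/(38656 - 11856) = -72811/26800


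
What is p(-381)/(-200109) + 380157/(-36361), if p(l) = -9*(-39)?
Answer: -1950912816/186568291 ≈ -10.457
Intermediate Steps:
p(l) = 351
p(-381)/(-200109) + 380157/(-36361) = 351/(-200109) + 380157/(-36361) = 351*(-1/200109) + 380157*(-1/36361) = -9/5131 - 380157/36361 = -1950912816/186568291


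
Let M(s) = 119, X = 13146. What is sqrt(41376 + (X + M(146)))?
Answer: sqrt(54641) ≈ 233.75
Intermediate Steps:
sqrt(41376 + (X + M(146))) = sqrt(41376 + (13146 + 119)) = sqrt(41376 + 13265) = sqrt(54641)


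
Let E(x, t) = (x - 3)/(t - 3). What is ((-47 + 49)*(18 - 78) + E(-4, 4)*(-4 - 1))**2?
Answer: 7225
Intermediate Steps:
E(x, t) = (-3 + x)/(-3 + t)
((-47 + 49)*(18 - 78) + E(-4, 4)*(-4 - 1))**2 = ((-47 + 49)*(18 - 78) + ((-3 - 4)/(-3 + 4))*(-4 - 1))**2 = (2*(-60) + (-7/1)*(-5))**2 = (-120 + (1*(-7))*(-5))**2 = (-120 - 7*(-5))**2 = (-120 + 35)**2 = (-85)**2 = 7225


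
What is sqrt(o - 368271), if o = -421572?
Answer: I*sqrt(789843) ≈ 888.73*I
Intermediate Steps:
sqrt(o - 368271) = sqrt(-421572 - 368271) = sqrt(-789843) = I*sqrt(789843)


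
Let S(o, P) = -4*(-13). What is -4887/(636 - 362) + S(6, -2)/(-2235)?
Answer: -10936693/612390 ≈ -17.859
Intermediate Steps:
S(o, P) = 52
-4887/(636 - 362) + S(6, -2)/(-2235) = -4887/(636 - 362) + 52/(-2235) = -4887/274 + 52*(-1/2235) = -4887*1/274 - 52/2235 = -4887/274 - 52/2235 = -10936693/612390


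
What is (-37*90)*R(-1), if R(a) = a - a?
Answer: 0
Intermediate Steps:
R(a) = 0
(-37*90)*R(-1) = -37*90*0 = -3330*0 = 0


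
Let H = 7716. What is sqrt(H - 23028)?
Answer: 4*I*sqrt(957) ≈ 123.74*I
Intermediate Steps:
sqrt(H - 23028) = sqrt(7716 - 23028) = sqrt(-15312) = 4*I*sqrt(957)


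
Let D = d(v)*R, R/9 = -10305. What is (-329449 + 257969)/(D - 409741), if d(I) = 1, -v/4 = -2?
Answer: 35740/251243 ≈ 0.14225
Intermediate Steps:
v = 8 (v = -4*(-2) = 8)
R = -92745 (R = 9*(-10305) = -92745)
D = -92745 (D = 1*(-92745) = -92745)
(-329449 + 257969)/(D - 409741) = (-329449 + 257969)/(-92745 - 409741) = -71480/(-502486) = -71480*(-1/502486) = 35740/251243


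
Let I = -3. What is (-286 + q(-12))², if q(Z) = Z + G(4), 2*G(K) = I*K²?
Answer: 103684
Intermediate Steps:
G(K) = -3*K²/2 (G(K) = (-3*K²)/2 = -3*K²/2)
q(Z) = -24 + Z (q(Z) = Z - 3/2*4² = Z - 3/2*16 = Z - 24 = -24 + Z)
(-286 + q(-12))² = (-286 + (-24 - 12))² = (-286 - 36)² = (-322)² = 103684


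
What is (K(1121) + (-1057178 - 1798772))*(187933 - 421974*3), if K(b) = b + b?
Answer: 3076265833212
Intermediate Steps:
K(b) = 2*b
(K(1121) + (-1057178 - 1798772))*(187933 - 421974*3) = (2*1121 + (-1057178 - 1798772))*(187933 - 421974*3) = (2242 - 2855950)*(187933 - 1265922) = -2853708*(-1077989) = 3076265833212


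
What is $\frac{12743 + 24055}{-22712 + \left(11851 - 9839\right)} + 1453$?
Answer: $\frac{5006717}{3450} \approx 1451.2$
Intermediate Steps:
$\frac{12743 + 24055}{-22712 + \left(11851 - 9839\right)} + 1453 = \frac{36798}{-22712 + 2012} + 1453 = \frac{36798}{-20700} + 1453 = 36798 \left(- \frac{1}{20700}\right) + 1453 = - \frac{6133}{3450} + 1453 = \frac{5006717}{3450}$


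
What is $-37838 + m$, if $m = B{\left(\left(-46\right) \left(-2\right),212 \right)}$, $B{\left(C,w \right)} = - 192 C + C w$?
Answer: $-35998$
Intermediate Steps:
$m = 1840$ ($m = \left(-46\right) \left(-2\right) \left(-192 + 212\right) = 92 \cdot 20 = 1840$)
$-37838 + m = -37838 + 1840 = -35998$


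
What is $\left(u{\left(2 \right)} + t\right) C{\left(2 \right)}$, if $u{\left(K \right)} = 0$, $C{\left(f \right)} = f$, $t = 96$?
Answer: $192$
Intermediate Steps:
$\left(u{\left(2 \right)} + t\right) C{\left(2 \right)} = \left(0 + 96\right) 2 = 96 \cdot 2 = 192$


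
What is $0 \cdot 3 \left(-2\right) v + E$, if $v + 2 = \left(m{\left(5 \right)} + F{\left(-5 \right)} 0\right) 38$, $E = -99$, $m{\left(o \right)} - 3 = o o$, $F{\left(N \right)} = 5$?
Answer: $-99$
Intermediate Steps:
$m{\left(o \right)} = 3 + o^{2}$ ($m{\left(o \right)} = 3 + o o = 3 + o^{2}$)
$v = 1062$ ($v = -2 + \left(\left(3 + 5^{2}\right) + 5 \cdot 0\right) 38 = -2 + \left(\left(3 + 25\right) + 0\right) 38 = -2 + \left(28 + 0\right) 38 = -2 + 28 \cdot 38 = -2 + 1064 = 1062$)
$0 \cdot 3 \left(-2\right) v + E = 0 \cdot 3 \left(-2\right) 1062 - 99 = 0 \left(-2\right) 1062 - 99 = 0 \cdot 1062 - 99 = 0 - 99 = -99$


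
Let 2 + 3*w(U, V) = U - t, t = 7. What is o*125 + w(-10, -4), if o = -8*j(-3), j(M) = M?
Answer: 8981/3 ≈ 2993.7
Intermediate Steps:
o = 24 (o = -8*(-3) = 24)
w(U, V) = -3 + U/3 (w(U, V) = -2/3 + (U - 1*7)/3 = -2/3 + (U - 7)/3 = -2/3 + (-7 + U)/3 = -2/3 + (-7/3 + U/3) = -3 + U/3)
o*125 + w(-10, -4) = 24*125 + (-3 + (1/3)*(-10)) = 3000 + (-3 - 10/3) = 3000 - 19/3 = 8981/3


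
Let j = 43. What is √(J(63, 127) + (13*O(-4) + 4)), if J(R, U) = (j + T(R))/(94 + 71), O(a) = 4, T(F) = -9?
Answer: √1530210/165 ≈ 7.4971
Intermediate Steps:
J(R, U) = 34/165 (J(R, U) = (43 - 9)/(94 + 71) = 34/165)
√(J(63, 127) + (13*O(-4) + 4)) = √(34/165 + (13*4 + 4)) = √(34/165 + (52 + 4)) = √(34/165 + 56) = √(9274/165) = √1530210/165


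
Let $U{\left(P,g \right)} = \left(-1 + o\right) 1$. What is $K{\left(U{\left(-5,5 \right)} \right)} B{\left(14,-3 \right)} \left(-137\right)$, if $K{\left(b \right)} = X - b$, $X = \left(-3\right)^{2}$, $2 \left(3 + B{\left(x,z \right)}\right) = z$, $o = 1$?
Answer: $\frac{11097}{2} \approx 5548.5$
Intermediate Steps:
$B{\left(x,z \right)} = -3 + \frac{z}{2}$
$X = 9$
$U{\left(P,g \right)} = 0$ ($U{\left(P,g \right)} = \left(-1 + 1\right) 1 = 0 \cdot 1 = 0$)
$K{\left(b \right)} = 9 - b$
$K{\left(U{\left(-5,5 \right)} \right)} B{\left(14,-3 \right)} \left(-137\right) = \left(9 - 0\right) \left(-3 + \frac{1}{2} \left(-3\right)\right) \left(-137\right) = \left(9 + 0\right) \left(-3 - \frac{3}{2}\right) \left(-137\right) = 9 \left(- \frac{9}{2}\right) \left(-137\right) = \left(- \frac{81}{2}\right) \left(-137\right) = \frac{11097}{2}$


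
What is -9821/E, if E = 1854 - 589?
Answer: -427/55 ≈ -7.7636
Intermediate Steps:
E = 1265
-9821/E = -9821/1265 = -9821*1/1265 = -427/55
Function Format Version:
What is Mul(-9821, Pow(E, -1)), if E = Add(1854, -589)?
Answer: Rational(-427, 55) ≈ -7.7636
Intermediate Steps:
E = 1265
Mul(-9821, Pow(E, -1)) = Mul(-9821, Pow(1265, -1)) = Mul(-9821, Rational(1, 1265)) = Rational(-427, 55)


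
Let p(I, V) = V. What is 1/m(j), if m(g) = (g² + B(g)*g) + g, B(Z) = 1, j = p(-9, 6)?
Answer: 1/48 ≈ 0.020833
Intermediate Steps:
j = 6
m(g) = g² + 2*g (m(g) = (g² + 1*g) + g = (g² + g) + g = (g + g²) + g = g² + 2*g)
1/m(j) = 1/(6*(2 + 6)) = 1/(6*8) = 1/48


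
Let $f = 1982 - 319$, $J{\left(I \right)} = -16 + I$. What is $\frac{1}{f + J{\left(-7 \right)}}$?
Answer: $\frac{1}{1640} \approx 0.00060976$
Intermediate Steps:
$f = 1663$ ($f = 1982 - 319 = 1663$)
$\frac{1}{f + J{\left(-7 \right)}} = \frac{1}{1663 - 23} = \frac{1}{1640}$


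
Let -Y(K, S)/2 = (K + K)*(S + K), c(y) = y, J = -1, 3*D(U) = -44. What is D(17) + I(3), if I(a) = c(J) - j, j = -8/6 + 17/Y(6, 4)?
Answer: -1141/80 ≈ -14.262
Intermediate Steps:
D(U) = -44/3 (D(U) = (⅓)*(-44) = -44/3)
Y(K, S) = -4*K*(K + S) (Y(K, S) = -2*(K + K)*(S + K) = -2*2*K*(K + S) = -4*K*(K + S))
j = -337/240 (j = -8/6 + 17/((-4*6*(6 + 4))) = -8*⅙ + 17/((-4*6*10)) = -4/3 + 17/(-240) = -4/3 + 17*(-1/240) = -4/3 - 17/240 = -337/240 ≈ -1.4042)
I(a) = 97/240 (I(a) = -1 - 1*(-337/240) = -1 + 337/240 = 97/240)
D(17) + I(3) = -44/3 + 97/240 = -1141/80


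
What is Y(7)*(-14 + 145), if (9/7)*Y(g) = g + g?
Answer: 12838/9 ≈ 1426.4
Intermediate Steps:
Y(g) = 14*g/9 (Y(g) = 7*(g + g)/9 = 7*(2*g)/9 = 14*g/9)
Y(7)*(-14 + 145) = ((14/9)*7)*(-14 + 145) = (98/9)*131 = 12838/9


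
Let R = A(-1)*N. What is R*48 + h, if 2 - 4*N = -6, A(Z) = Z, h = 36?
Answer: -60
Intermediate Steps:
N = 2 (N = ½ - ¼*(-6) = ½ + 3/2 = 2)
R = -2 (R = -1*2 = -2)
R*48 + h = -2*48 + 36 = -96 + 36 = -60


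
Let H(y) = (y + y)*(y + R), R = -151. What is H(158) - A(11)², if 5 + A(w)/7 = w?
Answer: 448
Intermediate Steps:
A(w) = -35 + 7*w
H(y) = 2*y*(-151 + y) (H(y) = (y + y)*(y - 151) = (2*y)*(-151 + y) = 2*y*(-151 + y))
H(158) - A(11)² = 2*158*(-151 + 158) - (-35 + 7*11)² = 2*158*7 - (-35 + 77)² = 2212 - 1*42² = 2212 - 1*1764 = 2212 - 1764 = 448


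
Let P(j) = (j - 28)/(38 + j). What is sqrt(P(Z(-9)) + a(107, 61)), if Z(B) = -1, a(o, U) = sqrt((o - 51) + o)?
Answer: sqrt(-1073 + 1369*sqrt(163))/37 ≈ 3.4617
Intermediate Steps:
a(o, U) = sqrt(-51 + 2*o) (a(o, U) = sqrt((-51 + o) + o) = sqrt(-51 + 2*o))
P(j) = (-28 + j)/(38 + j)
sqrt(P(Z(-9)) + a(107, 61)) = sqrt((-28 - 1)/(38 - 1) + sqrt(-51 + 2*107)) = sqrt(-29/37 + sqrt(-51 + 214)) = sqrt((1/37)*(-29) + sqrt(163)) = sqrt(-29/37 + sqrt(163))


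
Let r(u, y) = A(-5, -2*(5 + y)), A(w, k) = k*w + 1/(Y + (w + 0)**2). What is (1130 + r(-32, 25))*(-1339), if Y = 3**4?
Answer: -202966959/106 ≈ -1.9148e+6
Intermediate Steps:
Y = 81
A(w, k) = 1/(81 + w**2) + k*w (A(w, k) = k*w + 1/(81 + (w + 0)**2) = k*w + 1/(81 + w**2) = 1/(81 + w**2) + k*w)
r(u, y) = 5301/106 + 10*y (r(u, y) = (1 - 2*(5 + y)*(-5)**3 + 81*(-2*(5 + y))*(-5))/(81 + (-5)**2) = (1 + (-10 - 2*y)*(-125) + 81*(-10 - 2*y)*(-5))/(81 + 25) = (1 + (1250 + 250*y) + (4050 + 810*y))/106 = (5301 + 1060*y)/106 = 5301/106 + 10*y)
(1130 + r(-32, 25))*(-1339) = (1130 + (5301/106 + 10*25))*(-1339) = (1130 + (5301/106 + 250))*(-1339) = (1130 + 31801/106)*(-1339) = (151581/106)*(-1339) = -202966959/106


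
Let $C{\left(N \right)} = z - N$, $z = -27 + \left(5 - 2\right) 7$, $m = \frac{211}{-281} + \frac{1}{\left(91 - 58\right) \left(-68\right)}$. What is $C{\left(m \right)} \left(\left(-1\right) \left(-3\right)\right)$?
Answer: $- \frac{3309619}{210188} \approx -15.746$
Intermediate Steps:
$m = - \frac{473765}{630564}$ ($m = 211 \left(- \frac{1}{281}\right) + \frac{1}{33} \left(- \frac{1}{68}\right) = - \frac{211}{281} + \frac{1}{33} \left(- \frac{1}{68}\right) = - \frac{211}{281} - \frac{1}{2244} = - \frac{473765}{630564} \approx -0.75134$)
$z = -6$ ($z = -27 + 3 \cdot 7 = -27 + 21 = -6$)
$C{\left(N \right)} = -6 - N$
$C{\left(m \right)} \left(\left(-1\right) \left(-3\right)\right) = \left(-6 - - \frac{473765}{630564}\right) \left(\left(-1\right) \left(-3\right)\right) = \left(-6 + \frac{473765}{630564}\right) 3 = \left(- \frac{3309619}{630564}\right) 3 = - \frac{3309619}{210188}$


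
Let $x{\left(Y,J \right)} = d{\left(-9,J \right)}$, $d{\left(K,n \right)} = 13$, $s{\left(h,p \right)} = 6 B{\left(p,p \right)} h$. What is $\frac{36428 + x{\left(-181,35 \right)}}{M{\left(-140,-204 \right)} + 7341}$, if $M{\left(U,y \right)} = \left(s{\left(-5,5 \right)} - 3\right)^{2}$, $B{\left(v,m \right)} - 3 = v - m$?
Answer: $\frac{12147}{5330} \approx 2.279$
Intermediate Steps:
$B{\left(v,m \right)} = 3 + v - m$ ($B{\left(v,m \right)} = 3 - \left(m - v\right) = 3 + v - m$)
$s{\left(h,p \right)} = 18 h$ ($s{\left(h,p \right)} = 6 \left(3 + p - p\right) h = 6 \cdot 3 h = 18 h$)
$M{\left(U,y \right)} = 8649$ ($M{\left(U,y \right)} = \left(18 \left(-5\right) - 3\right)^{2} = \left(-90 - 3\right)^{2} = \left(-93\right)^{2} = 8649$)
$x{\left(Y,J \right)} = 13$
$\frac{36428 + x{\left(-181,35 \right)}}{M{\left(-140,-204 \right)} + 7341} = \frac{36428 + 13}{8649 + 7341} = \frac{36441}{15990} = 36441 \cdot \frac{1}{15990} = \frac{12147}{5330}$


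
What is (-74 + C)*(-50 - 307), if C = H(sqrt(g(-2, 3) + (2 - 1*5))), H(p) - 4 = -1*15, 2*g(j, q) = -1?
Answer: 30345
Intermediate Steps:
g(j, q) = -1/2 (g(j, q) = (1/2)*(-1) = -1/2)
H(p) = -11 (H(p) = 4 - 1*15 = 4 - 15 = -11)
C = -11
(-74 + C)*(-50 - 307) = (-74 - 11)*(-50 - 307) = -85*(-357) = 30345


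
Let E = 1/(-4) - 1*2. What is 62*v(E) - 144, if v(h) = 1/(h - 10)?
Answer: -7304/49 ≈ -149.06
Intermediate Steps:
E = -9/4 (E = 1*(-1/4) - 2 = -1/4 - 2 = -9/4 ≈ -2.2500)
v(h) = 1/(-10 + h)
62*v(E) - 144 = 62/(-10 - 9/4) - 144 = 62/(-49/4) - 144 = 62*(-4/49) - 144 = -248/49 - 144 = -7304/49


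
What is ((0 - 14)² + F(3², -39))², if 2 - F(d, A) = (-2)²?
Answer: 37636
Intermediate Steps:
F(d, A) = -2 (F(d, A) = 2 - 1*(-2)² = 2 - 1*4 = 2 - 4 = -2)
((0 - 14)² + F(3², -39))² = ((0 - 14)² - 2)² = ((-14)² - 2)² = (196 - 2)² = 194² = 37636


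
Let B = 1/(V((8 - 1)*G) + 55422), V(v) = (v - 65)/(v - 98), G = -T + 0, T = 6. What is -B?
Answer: -140/7759187 ≈ -1.8043e-5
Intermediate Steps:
G = -6 (G = -1*6 + 0 = -6 + 0 = -6)
V(v) = (-65 + v)/(-98 + v)
B = 140/7759187 (B = 1/((-65 + (8 - 1)*(-6))/(-98 + (8 - 1)*(-6)) + 55422) = 1/((-65 + 7*(-6))/(-98 + 7*(-6)) + 55422) = 1/((-65 - 42)/(-98 - 42) + 55422) = 1/(-107/(-140) + 55422) = 1/(-1/140*(-107) + 55422) = 1/(107/140 + 55422) = 1/(7759187/140) = 140/7759187 ≈ 1.8043e-5)
-B = -1*140/7759187 = -140/7759187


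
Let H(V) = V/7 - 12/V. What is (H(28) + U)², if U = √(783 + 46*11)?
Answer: 63786/49 + 50*√1289/7 ≈ 1558.2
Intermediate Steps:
H(V) = -12/V + V/7 (H(V) = V*(⅐) - 12/V = V/7 - 12/V = -12/V + V/7)
U = √1289 (U = √(783 + 506) = √1289 ≈ 35.903)
(H(28) + U)² = ((-12/28 + (⅐)*28) + √1289)² = ((-12*1/28 + 4) + √1289)² = ((-3/7 + 4) + √1289)² = (25/7 + √1289)²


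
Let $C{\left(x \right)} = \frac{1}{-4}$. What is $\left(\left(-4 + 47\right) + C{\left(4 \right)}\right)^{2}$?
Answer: $\frac{29241}{16} \approx 1827.6$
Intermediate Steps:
$C{\left(x \right)} = - \frac{1}{4}$
$\left(\left(-4 + 47\right) + C{\left(4 \right)}\right)^{2} = \left(\left(-4 + 47\right) - \frac{1}{4}\right)^{2} = \left(43 - \frac{1}{4}\right)^{2} = \left(\frac{171}{4}\right)^{2} = \frac{29241}{16}$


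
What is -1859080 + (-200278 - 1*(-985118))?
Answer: -1074240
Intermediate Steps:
-1859080 + (-200278 - 1*(-985118)) = -1859080 + (-200278 + 985118) = -1859080 + 784840 = -1074240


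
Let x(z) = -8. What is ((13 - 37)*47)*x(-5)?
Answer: 9024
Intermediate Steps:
((13 - 37)*47)*x(-5) = ((13 - 37)*47)*(-8) = -24*47*(-8) = -1128*(-8) = 9024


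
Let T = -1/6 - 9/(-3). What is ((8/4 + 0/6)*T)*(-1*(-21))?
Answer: 119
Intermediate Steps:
T = 17/6 (T = -1*⅙ - 9*(-⅓) = -⅙ + 3 = 17/6 ≈ 2.8333)
((8/4 + 0/6)*T)*(-1*(-21)) = ((8/4 + 0/6)*(17/6))*(-1*(-21)) = ((8*(¼) + 0*(⅙))*(17/6))*21 = ((2 + 0)*(17/6))*21 = (2*(17/6))*21 = (17/3)*21 = 119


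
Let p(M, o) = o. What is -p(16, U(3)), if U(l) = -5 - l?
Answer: 8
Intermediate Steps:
-p(16, U(3)) = -(-5 - 1*3) = -(-5 - 3) = -1*(-8) = 8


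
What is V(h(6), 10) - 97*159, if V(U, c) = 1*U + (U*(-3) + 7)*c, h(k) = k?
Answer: -15527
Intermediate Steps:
V(U, c) = U + c*(7 - 3*U) (V(U, c) = U + (-3*U + 7)*c = U + (7 - 3*U)*c = U + c*(7 - 3*U))
V(h(6), 10) - 97*159 = (6 + 7*10 - 3*6*10) - 97*159 = (6 + 70 - 180) - 15423 = -104 - 15423 = -15527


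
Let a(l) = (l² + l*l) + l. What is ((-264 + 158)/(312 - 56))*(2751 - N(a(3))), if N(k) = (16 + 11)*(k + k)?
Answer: -85701/128 ≈ -669.54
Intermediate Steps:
a(l) = l + 2*l² (a(l) = (l² + l²) + l = 2*l² + l = l + 2*l²)
N(k) = 54*k (N(k) = 27*(2*k) = 54*k)
((-264 + 158)/(312 - 56))*(2751 - N(a(3))) = ((-264 + 158)/(312 - 56))*(2751 - 54*3*(1 + 2*3)) = (-106/256)*(2751 - 54*3*(1 + 6)) = (-106*1/256)*(2751 - 54*3*7) = -53*(2751 - 54*21)/128 = -53*(2751 - 1*1134)/128 = -53*(2751 - 1134)/128 = -53/128*1617 = -85701/128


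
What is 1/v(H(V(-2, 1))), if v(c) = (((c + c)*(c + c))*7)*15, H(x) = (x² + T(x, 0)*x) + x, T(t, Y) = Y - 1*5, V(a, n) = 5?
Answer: 1/10500 ≈ 9.5238e-5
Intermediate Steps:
T(t, Y) = -5 + Y (T(t, Y) = Y - 5 = -5 + Y)
H(x) = x² - 4*x (H(x) = (x² + (-5 + 0)*x) + x = (x² - 5*x) + x = x² - 4*x)
v(c) = 420*c² (v(c) = (((2*c)*(2*c))*7)*15 = ((4*c²)*7)*15 = (28*c²)*15 = 420*c²)
1/v(H(V(-2, 1))) = 1/(420*(5*(-4 + 5))²) = 1/(420*(5*1)²) = 1/(420*5²) = 1/(420*25) = 1/10500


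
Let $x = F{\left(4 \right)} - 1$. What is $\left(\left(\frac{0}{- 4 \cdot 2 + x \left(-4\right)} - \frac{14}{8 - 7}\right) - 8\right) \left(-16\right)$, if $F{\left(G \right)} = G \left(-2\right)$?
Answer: $352$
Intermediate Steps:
$F{\left(G \right)} = - 2 G$
$x = -9$ ($x = \left(-2\right) 4 - 1 = -8 - 1 = -9$)
$\left(\left(\frac{0}{- 4 \cdot 2 + x \left(-4\right)} - \frac{14}{8 - 7}\right) - 8\right) \left(-16\right) = \left(\left(\frac{0}{- 4 \cdot 2 - -36} - \frac{14}{8 - 7}\right) - 8\right) \left(-16\right) = \left(\left(\frac{0}{\left(-1\right) 8 + 36} - \frac{14}{1}\right) - 8\right) \left(-16\right) = \left(\left(\frac{0}{-8 + 36} - 14\right) - 8\right) \left(-16\right) = \left(\left(\frac{0}{28} - 14\right) - 8\right) \left(-16\right) = \left(\left(0 \cdot \frac{1}{28} - 14\right) - 8\right) \left(-16\right) = \left(\left(0 - 14\right) - 8\right) \left(-16\right) = \left(-14 - 8\right) \left(-16\right) = \left(-22\right) \left(-16\right) = 352$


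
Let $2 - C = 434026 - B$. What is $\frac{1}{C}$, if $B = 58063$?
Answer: $- \frac{1}{375961} \approx -2.6598 \cdot 10^{-6}$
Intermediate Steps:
$C = -375961$ ($C = 2 - \left(434026 - 58063\right) = 2 - 375963 = -375961$)
$\frac{1}{C} = \frac{1}{-375961} = - \frac{1}{375961}$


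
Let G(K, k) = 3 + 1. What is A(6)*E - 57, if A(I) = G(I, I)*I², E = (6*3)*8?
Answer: 20679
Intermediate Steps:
G(K, k) = 4
E = 144 (E = 18*8 = 144)
A(I) = 4*I²
A(6)*E - 57 = (4*6²)*144 - 57 = (4*36)*144 - 57 = 144*144 - 57 = 20736 - 57 = 20679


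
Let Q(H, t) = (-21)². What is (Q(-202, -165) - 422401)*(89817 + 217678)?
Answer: -129750590200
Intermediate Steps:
Q(H, t) = 441
(Q(-202, -165) - 422401)*(89817 + 217678) = (441 - 422401)*(89817 + 217678) = -421960*307495 = -129750590200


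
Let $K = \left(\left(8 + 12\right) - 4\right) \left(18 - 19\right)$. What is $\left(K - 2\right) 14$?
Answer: $-252$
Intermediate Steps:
$K = -16$ ($K = \left(20 - 4\right) \left(-1\right) = 16 \left(-1\right) = -16$)
$\left(K - 2\right) 14 = \left(-16 - 2\right) 14 = \left(-18\right) 14 = -252$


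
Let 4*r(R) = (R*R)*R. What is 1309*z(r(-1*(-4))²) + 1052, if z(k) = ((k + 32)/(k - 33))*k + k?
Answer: 171472740/223 ≈ 7.6894e+5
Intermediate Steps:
r(R) = R³/4 (r(R) = ((R*R)*R)/4 = (R²*R)/4 = R³/4)
z(k) = k + k*(32 + k)/(-33 + k) (z(k) = ((32 + k)/(-33 + k))*k + k = k*(32 + k)/(-33 + k) + k = k + k*(32 + k)/(-33 + k))
1309*z(r(-1*(-4))²) + 1052 = 1309*(((-1*(-4))³/4)²*(-1 + 2*((-1*(-4))³/4)²)/(-33 + ((-1*(-4))³/4)²)) + 1052 = 1309*(((¼)*4³)²*(-1 + 2*((¼)*4³)²)/(-33 + ((¼)*4³)²)) + 1052 = 1309*(((¼)*64)²*(-1 + 2*((¼)*64)²)/(-33 + ((¼)*64)²)) + 1052 = 1309*(16²*(-1 + 2*16²)/(-33 + 16²)) + 1052 = 1309*(256*(-1 + 2*256)/(-33 + 256)) + 1052 = 1309*(256*(-1 + 512)/223) + 1052 = 1309*(256*(1/223)*511) + 1052 = 1309*(130816/223) + 1052 = 171238144/223 + 1052 = 171472740/223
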